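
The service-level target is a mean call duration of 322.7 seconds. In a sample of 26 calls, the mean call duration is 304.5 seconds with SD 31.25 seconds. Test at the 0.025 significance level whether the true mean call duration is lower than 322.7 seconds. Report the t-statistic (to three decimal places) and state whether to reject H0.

H0: μ = 322.7; H1: μ < 322.7 (one-sample t-test, left-tailed).
t = (x̄ − μ₀)/(s/√n) = (304.5 − 322.7)/(31.25/√26) = -2.970
df = n − 1 = 25
p-value = P(T ≤ -2.970) ≈ 0.003
Since p ≈ 0.003 < α = 0.025, reject H0; the data support H1.

t = -2.970; reject H0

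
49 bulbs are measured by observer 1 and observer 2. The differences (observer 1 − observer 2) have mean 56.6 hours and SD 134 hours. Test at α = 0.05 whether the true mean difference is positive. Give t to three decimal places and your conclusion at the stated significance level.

H0: μ_d = 0; H1: μ_d > 0 (paired t-test on the differences, right-tailed).
t = d̄/(s_d/√n) = 56.6/(134/√49) = 2.957
df = n − 1 = 48
p-value = P(T ≥ 2.957) ≈ 0.002
Since p ≈ 0.002 < α = 0.05, reject H0; the data support H1.

t = 2.957; reject H0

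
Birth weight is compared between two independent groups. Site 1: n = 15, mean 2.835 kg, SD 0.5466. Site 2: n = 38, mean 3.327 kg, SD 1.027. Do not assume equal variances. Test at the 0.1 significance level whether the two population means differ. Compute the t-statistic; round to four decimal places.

-2.2533

Let group 1 = site 1, group 2 = site 2. H0: μ_1 = μ_2; H1: μ_1 ≠ μ_2 (Welch's two-sample t-test, two-sided).
t = (x̄_1 − x̄_2)/√(s_1²/n_1 + s_2²/n_2) = (2.835 − 3.327)/√(0.5466²/15 + 1.027²/38) = -2.2533
Welch–Satterthwaite df ≈ 46.23
Two-sided p-value ≈ 0.0290
Since p ≈ 0.0290 < α = 0.1, reject H0; the data support H1.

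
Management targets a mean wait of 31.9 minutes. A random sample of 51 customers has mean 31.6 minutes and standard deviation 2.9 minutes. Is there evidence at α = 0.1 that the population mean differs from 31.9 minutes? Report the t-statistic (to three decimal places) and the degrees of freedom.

t = -0.739, df = 50

H0: μ = 31.9; H1: μ ≠ 31.9 (one-sample t-test, two-sided).
t = (x̄ − μ₀)/(s/√n) = (31.6 − 31.9)/(2.9/√51) = -0.739
df = n − 1 = 50
Two-sided p-value ≈ 0.464
Since p ≈ 0.464 > α = 0.1, fail to reject H0; the data do not provide sufficient evidence against H0.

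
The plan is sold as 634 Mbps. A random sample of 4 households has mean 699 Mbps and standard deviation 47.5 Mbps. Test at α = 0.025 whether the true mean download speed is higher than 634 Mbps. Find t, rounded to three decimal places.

2.737

H0: μ = 634; H1: μ > 634 (one-sample t-test, right-tailed).
t = (x̄ − μ₀)/(s/√n) = (699 − 634)/(47.5/√4) = 2.737
df = n − 1 = 3
p-value = P(T ≥ 2.737) ≈ 0.036
Since p ≈ 0.036 > α = 0.025, fail to reject H0; the data do not provide sufficient evidence against H0.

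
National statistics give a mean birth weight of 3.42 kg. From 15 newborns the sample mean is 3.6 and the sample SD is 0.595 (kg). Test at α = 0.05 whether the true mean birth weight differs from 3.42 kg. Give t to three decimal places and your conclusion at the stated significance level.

H0: μ = 3.42; H1: μ ≠ 3.42 (one-sample t-test, two-sided).
t = (x̄ − μ₀)/(s/√n) = (3.6 − 3.42)/(0.595/√15) = 1.172
df = n − 1 = 14
Two-sided p-value ≈ 0.261
Since p ≈ 0.261 > α = 0.05, fail to reject H0; the data do not provide sufficient evidence against H0.

t = 1.172; fail to reject H0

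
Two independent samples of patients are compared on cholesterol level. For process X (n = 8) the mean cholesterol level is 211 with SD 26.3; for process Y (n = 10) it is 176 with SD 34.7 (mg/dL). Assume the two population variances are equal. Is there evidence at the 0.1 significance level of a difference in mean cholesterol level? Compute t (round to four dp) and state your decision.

t = 2.3571; reject H0

Let group 1 = process X, group 2 = process Y. H0: μ_1 = μ_2; H1: μ_1 ≠ μ_2 (two-sample pooled-variance t-test, two-sided).
s_p² = [(8−1)·26.3² + (10−1)·34.7²]/(8+10−2) = 979.915
t = (211 − 176)/√[979.915·(1/8 + 1/10)] = 2.3571
df = n₁ + n₂ − 2 = 16
Two-sided p-value ≈ 0.031
Since p ≈ 0.031 < α = 0.1, reject H0; the data support H1.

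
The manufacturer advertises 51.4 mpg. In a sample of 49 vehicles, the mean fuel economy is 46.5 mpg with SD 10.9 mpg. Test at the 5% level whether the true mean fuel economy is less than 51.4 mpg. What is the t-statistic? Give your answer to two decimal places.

-3.15

H0: μ = 51.4; H1: μ < 51.4 (one-sample t-test, left-tailed).
t = (x̄ − μ₀)/(s/√n) = (46.5 − 51.4)/(10.9/√49) = -3.15
df = n − 1 = 48
p-value = P(T ≤ -3.15) ≈ 0.001
Since p ≈ 0.001 < α = 0.05, reject H0; the evidence is statistically significant.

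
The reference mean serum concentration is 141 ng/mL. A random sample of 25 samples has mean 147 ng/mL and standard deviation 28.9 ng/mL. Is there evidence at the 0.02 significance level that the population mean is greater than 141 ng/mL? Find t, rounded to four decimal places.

1.0381

H0: μ = 141; H1: μ > 141 (one-sample t-test, right-tailed).
t = (x̄ − μ₀)/(s/√n) = (147 − 141)/(28.9/√25) = 1.0381
df = n − 1 = 24
p-value = P(T ≥ 1.0381) ≈ 0.155
Since p ≈ 0.155 > α = 0.02, fail to reject H0; the evidence is not statistically significant.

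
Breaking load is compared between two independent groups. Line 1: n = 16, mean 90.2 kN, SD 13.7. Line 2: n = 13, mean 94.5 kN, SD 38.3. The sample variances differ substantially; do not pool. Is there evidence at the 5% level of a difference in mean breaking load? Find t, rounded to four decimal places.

-0.3853

Let group 1 = line 1, group 2 = line 2. H0: μ_1 = μ_2; H1: μ_1 ≠ μ_2 (Welch's two-sample t-test, two-sided).
t = (x̄_1 − x̄_2)/√(s_1²/n_1 + s_2²/n_2) = (90.2 − 94.5)/√(13.7²/16 + 38.3²/13) = -0.3853
Welch–Satterthwaite df ≈ 14.50
Two-sided p-value ≈ 0.706
Since p ≈ 0.706 > α = 0.05, fail to reject H0; the data do not provide sufficient evidence against H0.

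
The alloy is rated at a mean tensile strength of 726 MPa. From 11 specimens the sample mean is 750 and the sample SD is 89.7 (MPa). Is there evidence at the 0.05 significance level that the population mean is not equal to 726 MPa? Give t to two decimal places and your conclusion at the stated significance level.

t = 0.89; fail to reject H0

H0: μ = 726; H1: μ ≠ 726 (one-sample t-test, two-sided).
t = (x̄ − μ₀)/(s/√n) = (750 − 726)/(89.7/√11) = 0.89
df = n − 1 = 10
Two-sided p-value ≈ 0.3957
Since p ≈ 0.3957 > α = 0.05, fail to reject H0; the data do not provide sufficient evidence against H0.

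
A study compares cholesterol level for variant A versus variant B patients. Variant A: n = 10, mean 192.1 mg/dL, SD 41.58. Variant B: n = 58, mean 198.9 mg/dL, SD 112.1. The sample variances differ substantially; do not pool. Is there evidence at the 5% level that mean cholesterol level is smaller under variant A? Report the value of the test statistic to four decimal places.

-0.3445

Let group 1 = variant A, group 2 = variant B. H0: μ_1 = μ_2; H1: μ_1 < μ_2 (Welch's two-sample t-test, left-tailed).
t = (x̄_1 − x̄_2)/√(s_1²/n_1 + s_2²/n_2) = (192.1 − 198.9)/√(41.58²/10 + 112.1²/58) = -0.3445
Welch–Satterthwaite df ≈ 36.61
p-value = P(T ≤ -0.3445) ≈ 0.3662
Since p ≈ 0.3662 > α = 0.05, fail to reject H0; the data do not provide sufficient evidence against H0.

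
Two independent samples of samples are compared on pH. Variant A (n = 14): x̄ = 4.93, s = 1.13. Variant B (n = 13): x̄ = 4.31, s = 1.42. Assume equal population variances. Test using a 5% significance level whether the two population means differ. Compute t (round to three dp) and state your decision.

t = 1.260; fail to reject H0

Let group 1 = variant A, group 2 = variant B. H0: μ_1 = μ_2; H1: μ_1 ≠ μ_2 (two-sample pooled-variance t-test, two-sided).
s_p² = [(14−1)·1.13² + (13−1)·1.42²]/(14+13−2) = 1.63186
t = (4.93 − 4.31)/√[1.63186·(1/14 + 1/13)] = 1.260
df = n₁ + n₂ − 2 = 25
Two-sided p-value ≈ 0.219
Since p ≈ 0.219 > α = 0.05, fail to reject H0; the evidence is not statistically significant.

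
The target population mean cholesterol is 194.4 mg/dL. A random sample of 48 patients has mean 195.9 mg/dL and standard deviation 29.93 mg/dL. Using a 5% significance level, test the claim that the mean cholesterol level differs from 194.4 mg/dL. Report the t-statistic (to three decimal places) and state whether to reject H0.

H0: μ = 194.4; H1: μ ≠ 194.4 (one-sample t-test, two-sided).
t = (x̄ − μ₀)/(s/√n) = (195.9 − 194.4)/(29.93/√48) = 0.347
df = n − 1 = 47
Two-sided p-value ≈ 0.7300
Since p ≈ 0.7300 > α = 0.05, fail to reject H0; the evidence is not statistically significant.

t = 0.347; fail to reject H0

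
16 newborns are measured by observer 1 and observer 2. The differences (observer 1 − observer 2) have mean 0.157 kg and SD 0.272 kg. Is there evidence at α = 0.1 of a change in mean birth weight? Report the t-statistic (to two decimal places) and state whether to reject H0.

t = 2.31; reject H0

H0: μ_d = 0; H1: μ_d ≠ 0 (paired t-test on the differences, two-sided).
t = d̄/(s_d/√n) = 0.157/(0.272/√16) = 2.31
df = n − 1 = 15
Two-sided p-value ≈ 0.0356
Since p ≈ 0.0356 < α = 0.1, reject H0; the data support H1.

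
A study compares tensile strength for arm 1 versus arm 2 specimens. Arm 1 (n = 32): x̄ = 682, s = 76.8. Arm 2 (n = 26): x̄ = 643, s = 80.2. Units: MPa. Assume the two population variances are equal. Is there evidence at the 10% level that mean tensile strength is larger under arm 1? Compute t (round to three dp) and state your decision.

t = 1.886; reject H0

Let group 1 = arm 1, group 2 = arm 2. H0: μ_1 = μ_2; H1: μ_1 > μ_2 (two-sample pooled-variance t-test, right-tailed).
s_p² = [(32−1)·76.8² + (26−1)·80.2²]/(32+26−2) = 6136.54
t = (682 − 643)/√[6136.54·(1/32 + 1/26)] = 1.886
df = n₁ + n₂ − 2 = 56
p-value = P(T ≥ 1.886) ≈ 0.032
Since p ≈ 0.032 < α = 0.1, reject H0; the evidence is statistically significant.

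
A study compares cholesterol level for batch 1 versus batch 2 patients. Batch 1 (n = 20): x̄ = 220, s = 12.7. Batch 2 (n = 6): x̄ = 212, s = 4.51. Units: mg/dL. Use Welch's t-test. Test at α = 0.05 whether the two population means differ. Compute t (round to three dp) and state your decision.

t = 2.364; reject H0

Let group 1 = batch 1, group 2 = batch 2. H0: μ_1 = μ_2; H1: μ_1 ≠ μ_2 (Welch's two-sample t-test, two-sided).
t = (x̄_1 − x̄_2)/√(s_1²/n_1 + s_2²/n_2) = (220 − 212)/√(12.7²/20 + 4.51²/6) = 2.364
Welch–Satterthwaite df ≈ 22.93
Two-sided p-value ≈ 0.027
Since p ≈ 0.027 < α = 0.05, reject H0; the data support H1.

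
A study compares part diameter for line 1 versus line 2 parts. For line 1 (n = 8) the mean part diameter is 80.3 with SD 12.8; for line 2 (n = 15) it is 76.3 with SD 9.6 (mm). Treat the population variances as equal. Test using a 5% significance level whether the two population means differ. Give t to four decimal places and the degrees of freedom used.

Let group 1 = line 1, group 2 = line 2. H0: μ_1 = μ_2; H1: μ_1 ≠ μ_2 (two-sample pooled-variance t-test, two-sided).
s_p² = [(8−1)·12.8² + (15−1)·9.6²]/(8+15−2) = 116.053
t = (80.3 − 76.3)/√[116.053·(1/8 + 1/15)] = 0.8481
df = n₁ + n₂ − 2 = 21
Two-sided p-value ≈ 0.4059
Since p ≈ 0.4059 > α = 0.05, fail to reject H0; the evidence is not statistically significant.

t = 0.8481, df = 21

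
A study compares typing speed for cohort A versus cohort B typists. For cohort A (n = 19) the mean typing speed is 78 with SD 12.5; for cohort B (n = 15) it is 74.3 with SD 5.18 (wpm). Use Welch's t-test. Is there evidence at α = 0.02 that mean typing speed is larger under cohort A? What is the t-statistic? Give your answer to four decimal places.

1.1693

Let group 1 = cohort A, group 2 = cohort B. H0: μ_1 = μ_2; H1: μ_1 > μ_2 (Welch's two-sample t-test, right-tailed).
t = (x̄_1 − x̄_2)/√(s_1²/n_1 + s_2²/n_2) = (78 − 74.3)/√(12.5²/19 + 5.18²/15) = 1.1693
Welch–Satterthwaite df ≈ 25.15
p-value = P(T ≥ 1.1693) ≈ 0.1266
Since p ≈ 0.1266 > α = 0.02, fail to reject H0; the data do not provide sufficient evidence against H0.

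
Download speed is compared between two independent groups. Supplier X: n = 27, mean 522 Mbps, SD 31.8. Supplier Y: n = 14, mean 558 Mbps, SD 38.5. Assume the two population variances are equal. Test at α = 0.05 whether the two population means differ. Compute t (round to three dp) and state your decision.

Let group 1 = supplier X, group 2 = supplier Y. H0: μ_1 = μ_2; H1: μ_1 ≠ μ_2 (two-sample pooled-variance t-test, two-sided).
s_p² = [(27−1)·31.8² + (14−1)·38.5²]/(27+14−2) = 1168.24
t = (522 − 558)/√[1168.24·(1/27 + 1/14)] = -3.198
df = n₁ + n₂ − 2 = 39
Two-sided p-value ≈ 0.003
Since p ≈ 0.003 < α = 0.05, reject H0; the evidence is statistically significant.

t = -3.198; reject H0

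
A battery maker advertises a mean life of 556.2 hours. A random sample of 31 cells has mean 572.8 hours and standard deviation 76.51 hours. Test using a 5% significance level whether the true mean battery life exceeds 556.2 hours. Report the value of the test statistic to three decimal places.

H0: μ = 556.2; H1: μ > 556.2 (one-sample t-test, right-tailed).
t = (x̄ − μ₀)/(s/√n) = (572.8 − 556.2)/(76.51/√31) = 1.208
df = n − 1 = 30
p-value = P(T ≥ 1.208) ≈ 0.118
Since p ≈ 0.118 > α = 0.05, fail to reject H0; the evidence is not statistically significant.

1.208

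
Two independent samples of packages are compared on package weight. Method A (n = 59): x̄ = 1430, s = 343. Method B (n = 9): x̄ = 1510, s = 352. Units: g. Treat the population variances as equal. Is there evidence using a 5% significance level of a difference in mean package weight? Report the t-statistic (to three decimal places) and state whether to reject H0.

Let group 1 = method A, group 2 = method B. H0: μ_1 = μ_2; H1: μ_1 ≠ μ_2 (two-sample pooled-variance t-test, two-sided).
s_p² = [(59−1)·343² + (9−1)·352²]/(59+9−2) = 118407
t = (1430 − 1510)/√[118407·(1/59 + 1/9)] = -0.650
df = n₁ + n₂ − 2 = 66
Two-sided p-value ≈ 0.518
Since p ≈ 0.518 > α = 0.05, fail to reject H0; the data do not provide sufficient evidence against H0.

t = -0.650; fail to reject H0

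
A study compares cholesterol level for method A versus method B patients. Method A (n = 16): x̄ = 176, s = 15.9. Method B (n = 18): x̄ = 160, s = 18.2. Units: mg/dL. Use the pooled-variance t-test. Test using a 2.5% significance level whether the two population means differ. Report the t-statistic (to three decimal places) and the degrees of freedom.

t = 2.714, df = 32

Let group 1 = method A, group 2 = method B. H0: μ_1 = μ_2; H1: μ_1 ≠ μ_2 (two-sample pooled-variance t-test, two-sided).
s_p² = [(16−1)·15.9² + (18−1)·18.2²]/(16+18−2) = 294.476
t = (176 − 160)/√[294.476·(1/16 + 1/18)] = 2.714
df = n₁ + n₂ − 2 = 32
Two-sided p-value ≈ 0.0106
Since p ≈ 0.0106 < α = 0.025, reject H0; the evidence is statistically significant.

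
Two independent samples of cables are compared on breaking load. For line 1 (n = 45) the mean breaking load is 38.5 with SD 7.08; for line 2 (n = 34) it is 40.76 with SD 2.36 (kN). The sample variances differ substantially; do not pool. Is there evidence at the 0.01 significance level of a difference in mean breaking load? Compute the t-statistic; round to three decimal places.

-1.999

Let group 1 = line 1, group 2 = line 2. H0: μ_1 = μ_2; H1: μ_1 ≠ μ_2 (Welch's two-sample t-test, two-sided).
t = (x̄_1 − x̄_2)/√(s_1²/n_1 + s_2²/n_2) = (38.5 − 40.76)/√(7.08²/45 + 2.36²/34) = -1.999
Welch–Satterthwaite df ≈ 56.27
Two-sided p-value ≈ 0.0504
Since p ≈ 0.0504 > α = 0.01, fail to reject H0; the data do not provide sufficient evidence against H0.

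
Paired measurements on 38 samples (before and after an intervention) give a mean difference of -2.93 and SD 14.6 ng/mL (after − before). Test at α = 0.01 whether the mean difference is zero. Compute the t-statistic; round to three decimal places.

-1.237

H0: μ_d = 0; H1: μ_d ≠ 0 (paired t-test on the differences, two-sided).
t = d̄/(s_d/√n) = -2.93/(14.6/√38) = -1.237
df = n − 1 = 37
Two-sided p-value ≈ 0.2238
Since p ≈ 0.2238 > α = 0.01, fail to reject H0; the evidence is not statistically significant.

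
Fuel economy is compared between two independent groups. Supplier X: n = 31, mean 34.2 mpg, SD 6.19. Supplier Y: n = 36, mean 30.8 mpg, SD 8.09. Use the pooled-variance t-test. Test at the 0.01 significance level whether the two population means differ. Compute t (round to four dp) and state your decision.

t = 1.9074; fail to reject H0

Let group 1 = supplier X, group 2 = supplier Y. H0: μ_1 = μ_2; H1: μ_1 ≠ μ_2 (two-sample pooled-variance t-test, two-sided).
s_p² = [(31−1)·6.19² + (36−1)·8.09²]/(31+36−2) = 52.9256
t = (34.2 − 30.8)/√[52.9256·(1/31 + 1/36)] = 1.9074
df = n₁ + n₂ − 2 = 65
Two-sided p-value ≈ 0.061
Since p ≈ 0.061 > α = 0.01, fail to reject H0; the data do not provide sufficient evidence against H0.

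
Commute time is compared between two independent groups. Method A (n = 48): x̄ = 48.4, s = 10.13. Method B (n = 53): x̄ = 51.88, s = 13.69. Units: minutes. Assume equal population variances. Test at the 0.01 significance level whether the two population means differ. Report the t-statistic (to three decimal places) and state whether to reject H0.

Let group 1 = method A, group 2 = method B. H0: μ_1 = μ_2; H1: μ_1 ≠ μ_2 (two-sample pooled-variance t-test, two-sided).
s_p² = [(48−1)·10.13² + (53−1)·13.69²]/(48+53−2) = 147.158
t = (48.4 − 51.88)/√[147.158·(1/48 + 1/53)] = -1.440
df = n₁ + n₂ − 2 = 99
Two-sided p-value ≈ 0.153
Since p ≈ 0.153 > α = 0.01, fail to reject H0; the data do not provide sufficient evidence against H0.

t = -1.440; fail to reject H0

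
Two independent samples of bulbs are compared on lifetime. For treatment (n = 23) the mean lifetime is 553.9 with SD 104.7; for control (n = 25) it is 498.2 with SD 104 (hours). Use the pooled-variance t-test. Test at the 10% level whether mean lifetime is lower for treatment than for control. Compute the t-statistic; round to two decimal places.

1.85

Let group 1 = treatment, group 2 = control. H0: μ_1 = μ_2; H1: μ_1 < μ_2 (two-sample pooled-variance t-test, left-tailed).
s_p² = [(23−1)·104.7² + (25−1)·104²]/(23+25−2) = 10885.9
t = (553.9 − 498.2)/√[10885.9·(1/23 + 1/25)] = 1.85
df = n₁ + n₂ − 2 = 46
p-value = P(T ≤ 1.85) ≈ 0.964
Since p ≈ 0.964 > α = 0.1, fail to reject H0; the data do not provide sufficient evidence against H0.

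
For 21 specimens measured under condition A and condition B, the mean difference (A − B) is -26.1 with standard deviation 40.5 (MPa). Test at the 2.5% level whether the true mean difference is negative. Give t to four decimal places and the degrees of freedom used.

H0: μ_d = 0; H1: μ_d < 0 (paired t-test on the differences, left-tailed).
t = d̄/(s_d/√n) = -26.1/(40.5/√21) = -2.9532
df = n − 1 = 20
p-value = P(T ≤ -2.9532) ≈ 0.0039
Since p ≈ 0.0039 < α = 0.025, reject H0; the evidence is statistically significant.

t = -2.9532, df = 20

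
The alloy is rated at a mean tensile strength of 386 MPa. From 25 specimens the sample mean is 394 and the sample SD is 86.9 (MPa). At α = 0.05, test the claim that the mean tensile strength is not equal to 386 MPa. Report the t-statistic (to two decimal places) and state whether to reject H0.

t = 0.46; fail to reject H0

H0: μ = 386; H1: μ ≠ 386 (one-sample t-test, two-sided).
t = (x̄ − μ₀)/(s/√n) = (394 − 386)/(86.9/√25) = 0.46
df = n − 1 = 24
Two-sided p-value ≈ 0.6494
Since p ≈ 0.6494 > α = 0.05, fail to reject H0; the evidence is not statistically significant.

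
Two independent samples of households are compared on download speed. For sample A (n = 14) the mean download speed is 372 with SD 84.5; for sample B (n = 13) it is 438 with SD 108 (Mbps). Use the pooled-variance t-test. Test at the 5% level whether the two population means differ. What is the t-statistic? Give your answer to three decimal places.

Let group 1 = sample A, group 2 = sample B. H0: μ_1 = μ_2; H1: μ_1 ≠ μ_2 (two-sample pooled-variance t-test, two-sided).
s_p² = [(14−1)·84.5² + (13−1)·108²]/(14+13−2) = 9311.65
t = (372 − 438)/√[9311.65·(1/14 + 1/13)] = -1.776
df = n₁ + n₂ − 2 = 25
Two-sided p-value ≈ 0.088
Since p ≈ 0.088 > α = 0.05, fail to reject H0; the evidence is not statistically significant.

-1.776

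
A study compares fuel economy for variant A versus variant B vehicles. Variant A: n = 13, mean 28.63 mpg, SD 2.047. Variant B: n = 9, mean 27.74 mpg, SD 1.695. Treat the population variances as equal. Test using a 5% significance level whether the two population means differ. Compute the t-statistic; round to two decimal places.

Let group 1 = variant A, group 2 = variant B. H0: μ_1 = μ_2; H1: μ_1 ≠ μ_2 (two-sample pooled-variance t-test, two-sided).
s_p² = [(13−1)·2.047² + (9−1)·1.695²]/(13+9−2) = 3.66334
t = (28.63 − 27.74)/√[3.66334·(1/13 + 1/9)] = 1.07
df = n₁ + n₂ − 2 = 20
Two-sided p-value ≈ 0.296
Since p ≈ 0.296 > α = 0.05, fail to reject H0; the evidence is not statistically significant.

1.07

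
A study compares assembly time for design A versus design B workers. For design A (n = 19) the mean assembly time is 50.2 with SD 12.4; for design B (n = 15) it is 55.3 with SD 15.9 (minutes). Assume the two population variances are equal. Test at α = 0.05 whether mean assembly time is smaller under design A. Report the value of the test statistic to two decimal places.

Let group 1 = design A, group 2 = design B. H0: μ_1 = μ_2; H1: μ_1 < μ_2 (two-sample pooled-variance t-test, left-tailed).
s_p² = [(19−1)·12.4² + (15−1)·15.9²]/(19+15−2) = 197.094
t = (50.2 − 55.3)/√[197.094·(1/19 + 1/15)] = -1.05
df = n₁ + n₂ − 2 = 32
p-value = P(T ≤ -1.05) ≈ 0.1504
Since p ≈ 0.1504 > α = 0.05, fail to reject H0; the data do not provide sufficient evidence against H0.

-1.05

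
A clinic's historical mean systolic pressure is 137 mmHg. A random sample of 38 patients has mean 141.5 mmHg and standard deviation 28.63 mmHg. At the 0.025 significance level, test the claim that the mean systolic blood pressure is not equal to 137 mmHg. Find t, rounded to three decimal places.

H0: μ = 137; H1: μ ≠ 137 (one-sample t-test, two-sided).
t = (x̄ − μ₀)/(s/√n) = (141.5 − 137)/(28.63/√38) = 0.969
df = n − 1 = 37
Two-sided p-value ≈ 0.3389
Since p ≈ 0.3389 > α = 0.025, fail to reject H0; the evidence is not statistically significant.

0.969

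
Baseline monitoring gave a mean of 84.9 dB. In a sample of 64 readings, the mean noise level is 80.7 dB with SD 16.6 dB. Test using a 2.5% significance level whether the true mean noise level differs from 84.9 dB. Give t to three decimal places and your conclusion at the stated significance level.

t = -2.024; fail to reject H0

H0: μ = 84.9; H1: μ ≠ 84.9 (one-sample t-test, two-sided).
t = (x̄ − μ₀)/(s/√n) = (80.7 − 84.9)/(16.6/√64) = -2.024
df = n − 1 = 63
Two-sided p-value ≈ 0.0472
Since p ≈ 0.0472 > α = 0.025, fail to reject H0; the data do not provide sufficient evidence against H0.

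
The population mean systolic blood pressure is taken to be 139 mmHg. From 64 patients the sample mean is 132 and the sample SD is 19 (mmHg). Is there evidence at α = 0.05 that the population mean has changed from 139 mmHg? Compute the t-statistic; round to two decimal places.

-2.95

H0: μ = 139; H1: μ ≠ 139 (one-sample t-test, two-sided).
t = (x̄ − μ₀)/(s/√n) = (132 − 139)/(19/√64) = -2.95
df = n − 1 = 63
Two-sided p-value ≈ 0.004
Since p ≈ 0.004 < α = 0.05, reject H0; the data support H1.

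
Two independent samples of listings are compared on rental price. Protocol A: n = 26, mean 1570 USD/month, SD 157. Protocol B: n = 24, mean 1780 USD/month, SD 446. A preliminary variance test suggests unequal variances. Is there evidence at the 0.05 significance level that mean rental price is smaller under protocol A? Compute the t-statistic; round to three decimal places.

-2.185

Let group 1 = protocol A, group 2 = protocol B. H0: μ_1 = μ_2; H1: μ_1 < μ_2 (Welch's two-sample t-test, left-tailed).
t = (x̄_1 − x̄_2)/√(s_1²/n_1 + s_2²/n_2) = (1570 − 1780)/√(157²/26 + 446²/24) = -2.185
Welch–Satterthwaite df ≈ 28.22
p-value = P(T ≤ -2.185) ≈ 0.0187
Since p ≈ 0.0187 < α = 0.05, reject H0; the evidence is statistically significant.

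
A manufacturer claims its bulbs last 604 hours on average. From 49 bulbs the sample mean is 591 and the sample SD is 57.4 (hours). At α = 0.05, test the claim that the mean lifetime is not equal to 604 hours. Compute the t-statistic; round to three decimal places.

-1.585

H0: μ = 604; H1: μ ≠ 604 (one-sample t-test, two-sided).
t = (x̄ − μ₀)/(s/√n) = (591 − 604)/(57.4/√49) = -1.585
df = n − 1 = 48
Two-sided p-value ≈ 0.1195
Since p ≈ 0.1195 > α = 0.05, fail to reject H0; the evidence is not statistically significant.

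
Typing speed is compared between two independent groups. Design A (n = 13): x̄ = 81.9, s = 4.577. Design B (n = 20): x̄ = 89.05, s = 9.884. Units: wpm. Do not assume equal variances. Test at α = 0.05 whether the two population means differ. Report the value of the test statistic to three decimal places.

-2.805

Let group 1 = design A, group 2 = design B. H0: μ_1 = μ_2; H1: μ_1 ≠ μ_2 (Welch's two-sample t-test, two-sided).
t = (x̄_1 − x̄_2)/√(s_1²/n_1 + s_2²/n_2) = (81.9 − 89.05)/√(4.577²/13 + 9.884²/20) = -2.805
Welch–Satterthwaite df ≈ 28.66
Two-sided p-value ≈ 0.0089
Since p ≈ 0.0089 < α = 0.05, reject H0; the evidence is statistically significant.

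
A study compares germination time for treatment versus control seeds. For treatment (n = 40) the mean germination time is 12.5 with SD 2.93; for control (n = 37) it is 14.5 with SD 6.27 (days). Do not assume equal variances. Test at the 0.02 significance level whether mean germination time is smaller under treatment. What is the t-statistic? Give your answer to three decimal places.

-1.770

Let group 1 = treatment, group 2 = control. H0: μ_1 = μ_2; H1: μ_1 < μ_2 (Welch's two-sample t-test, left-tailed).
t = (x̄_1 − x̄_2)/√(s_1²/n_1 + s_2²/n_2) = (12.5 − 14.5)/√(2.93²/40 + 6.27²/37) = -1.770
Welch–Satterthwaite df ≈ 50.12
p-value = P(T ≤ -1.770) ≈ 0.041
Since p ≈ 0.041 > α = 0.02, fail to reject H0; the evidence is not statistically significant.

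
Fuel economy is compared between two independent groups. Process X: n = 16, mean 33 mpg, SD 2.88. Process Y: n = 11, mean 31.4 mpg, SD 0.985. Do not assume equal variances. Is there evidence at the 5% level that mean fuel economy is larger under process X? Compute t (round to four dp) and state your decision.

t = 2.0543; reject H0

Let group 1 = process X, group 2 = process Y. H0: μ_1 = μ_2; H1: μ_1 > μ_2 (Welch's two-sample t-test, right-tailed).
t = (x̄_1 − x̄_2)/√(s_1²/n_1 + s_2²/n_2) = (33 − 31.4)/√(2.88²/16 + 0.985²/11) = 2.0543
Welch–Satterthwaite df ≈ 19.68
p-value = P(T ≥ 2.0543) ≈ 0.027
Since p ≈ 0.027 < α = 0.05, reject H0; the data support H1.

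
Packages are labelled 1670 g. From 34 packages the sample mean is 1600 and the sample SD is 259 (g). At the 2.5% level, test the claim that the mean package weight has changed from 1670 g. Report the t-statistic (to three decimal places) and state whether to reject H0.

H0: μ = 1670; H1: μ ≠ 1670 (one-sample t-test, two-sided).
t = (x̄ − μ₀)/(s/√n) = (1600 − 1670)/(259/√34) = -1.576
df = n − 1 = 33
Two-sided p-value ≈ 0.125
Since p ≈ 0.125 > α = 0.025, fail to reject H0; the data do not provide sufficient evidence against H0.

t = -1.576; fail to reject H0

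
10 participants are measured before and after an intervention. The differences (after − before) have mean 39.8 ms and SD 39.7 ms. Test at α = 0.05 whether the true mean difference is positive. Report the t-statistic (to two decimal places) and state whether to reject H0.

t = 3.17; reject H0

H0: μ_d = 0; H1: μ_d > 0 (paired t-test on the differences, right-tailed).
t = d̄/(s_d/√n) = 39.8/(39.7/√10) = 3.17
df = n − 1 = 9
p-value = P(T ≥ 3.17) ≈ 0.0057
Since p ≈ 0.0057 < α = 0.05, reject H0; the data support H1.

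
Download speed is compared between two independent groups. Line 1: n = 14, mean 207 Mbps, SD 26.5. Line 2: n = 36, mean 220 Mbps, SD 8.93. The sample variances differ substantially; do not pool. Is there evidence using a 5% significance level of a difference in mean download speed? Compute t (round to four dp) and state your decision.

Let group 1 = line 1, group 2 = line 2. H0: μ_1 = μ_2; H1: μ_1 ≠ μ_2 (Welch's two-sample t-test, two-sided).
t = (x̄_1 − x̄_2)/√(s_1²/n_1 + s_2²/n_2) = (207 − 220)/√(26.5²/14 + 8.93²/36) = -1.7963
Welch–Satterthwaite df ≈ 14.16
Two-sided p-value ≈ 0.094
Since p ≈ 0.094 > α = 0.05, fail to reject H0; the data do not provide sufficient evidence against H0.

t = -1.7963; fail to reject H0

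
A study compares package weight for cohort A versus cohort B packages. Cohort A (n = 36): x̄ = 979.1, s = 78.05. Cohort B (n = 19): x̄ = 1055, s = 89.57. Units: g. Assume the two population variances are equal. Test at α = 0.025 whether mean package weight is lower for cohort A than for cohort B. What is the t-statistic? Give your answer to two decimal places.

-3.26

Let group 1 = cohort A, group 2 = cohort B. H0: μ_1 = μ_2; H1: μ_1 < μ_2 (two-sample pooled-variance t-test, left-tailed).
s_p² = [(36−1)·78.05² + (19−1)·89.57²]/(36+19−2) = 6747.61
t = (979.1 − 1055)/√[6747.61·(1/36 + 1/19)] = -3.26
df = n₁ + n₂ − 2 = 53
p-value = P(T ≤ -3.26) ≈ 0.001
Since p ≈ 0.001 < α = 0.025, reject H0; the evidence is statistically significant.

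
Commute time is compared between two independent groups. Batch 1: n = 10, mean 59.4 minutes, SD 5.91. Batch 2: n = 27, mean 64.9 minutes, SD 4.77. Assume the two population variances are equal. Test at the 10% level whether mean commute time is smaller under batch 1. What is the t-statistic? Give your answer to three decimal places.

Let group 1 = batch 1, group 2 = batch 2. H0: μ_1 = μ_2; H1: μ_1 < μ_2 (two-sample pooled-variance t-test, left-tailed).
s_p² = [(10−1)·5.91² + (27−1)·4.77²]/(10+27−2) = 25.8837
t = (59.4 − 64.9)/√[25.8837·(1/10 + 1/27)] = -2.920
df = n₁ + n₂ − 2 = 35
p-value = P(T ≤ -2.920) ≈ 0.003
Since p ≈ 0.003 < α = 0.1, reject H0; the evidence is statistically significant.

-2.920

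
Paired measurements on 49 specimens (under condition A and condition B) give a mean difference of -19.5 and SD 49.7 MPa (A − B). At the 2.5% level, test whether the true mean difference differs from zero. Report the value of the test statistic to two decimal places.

-2.75

H0: μ_d = 0; H1: μ_d ≠ 0 (paired t-test on the differences, two-sided).
t = d̄/(s_d/√n) = -19.5/(49.7/√49) = -2.75
df = n − 1 = 48
Two-sided p-value ≈ 0.0085
Since p ≈ 0.0085 < α = 0.025, reject H0; the data support H1.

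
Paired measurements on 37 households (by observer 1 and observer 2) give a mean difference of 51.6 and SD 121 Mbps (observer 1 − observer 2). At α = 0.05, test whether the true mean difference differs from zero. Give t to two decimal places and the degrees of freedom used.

H0: μ_d = 0; H1: μ_d ≠ 0 (paired t-test on the differences, two-sided).
t = d̄/(s_d/√n) = 51.6/(121/√37) = 2.59
df = n − 1 = 36
Two-sided p-value ≈ 0.0136
Since p ≈ 0.0136 < α = 0.05, reject H0; the evidence is statistically significant.

t = 2.59, df = 36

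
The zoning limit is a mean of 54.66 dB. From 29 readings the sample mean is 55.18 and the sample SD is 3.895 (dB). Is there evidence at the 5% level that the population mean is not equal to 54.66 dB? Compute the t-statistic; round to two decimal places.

0.72

H0: μ = 54.66; H1: μ ≠ 54.66 (one-sample t-test, two-sided).
t = (x̄ − μ₀)/(s/√n) = (55.18 − 54.66)/(3.895/√29) = 0.72
df = n − 1 = 28
Two-sided p-value ≈ 0.4781
Since p ≈ 0.4781 > α = 0.05, fail to reject H0; the evidence is not statistically significant.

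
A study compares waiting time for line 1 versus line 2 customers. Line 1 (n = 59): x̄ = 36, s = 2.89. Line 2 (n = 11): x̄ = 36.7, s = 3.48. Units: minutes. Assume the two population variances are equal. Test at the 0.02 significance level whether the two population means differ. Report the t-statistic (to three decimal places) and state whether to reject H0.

Let group 1 = line 1, group 2 = line 2. H0: μ_1 = μ_2; H1: μ_1 ≠ μ_2 (two-sample pooled-variance t-test, two-sided).
s_p² = [(59−1)·2.89² + (11−1)·3.48²]/(59+11−2) = 8.90479
t = (36 − 36.7)/√[8.90479·(1/59 + 1/11)] = -0.714
df = n₁ + n₂ − 2 = 68
Two-sided p-value ≈ 0.4775
Since p ≈ 0.4775 > α = 0.02, fail to reject H0; the data do not provide sufficient evidence against H0.

t = -0.714; fail to reject H0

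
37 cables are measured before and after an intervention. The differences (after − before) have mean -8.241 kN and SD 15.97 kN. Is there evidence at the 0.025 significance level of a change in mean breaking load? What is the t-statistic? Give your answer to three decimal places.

H0: μ_d = 0; H1: μ_d ≠ 0 (paired t-test on the differences, two-sided).
t = d̄/(s_d/√n) = -8.241/(15.97/√37) = -3.139
df = n − 1 = 36
Two-sided p-value ≈ 0.003
Since p ≈ 0.003 < α = 0.025, reject H0; the data support H1.

-3.139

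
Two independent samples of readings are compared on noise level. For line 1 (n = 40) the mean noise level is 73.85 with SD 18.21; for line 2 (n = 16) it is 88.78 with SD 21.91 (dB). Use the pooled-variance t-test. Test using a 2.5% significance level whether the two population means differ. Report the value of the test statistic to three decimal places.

-2.614

Let group 1 = line 1, group 2 = line 2. H0: μ_1 = μ_2; H1: μ_1 ≠ μ_2 (two-sample pooled-variance t-test, two-sided).
s_p² = [(40−1)·18.21² + (16−1)·21.91²]/(40+16−2) = 372.839
t = (73.85 − 88.78)/√[372.839·(1/40 + 1/16)] = -2.614
df = n₁ + n₂ − 2 = 54
Two-sided p-value ≈ 0.0116
Since p ≈ 0.0116 < α = 0.025, reject H0; the evidence is statistically significant.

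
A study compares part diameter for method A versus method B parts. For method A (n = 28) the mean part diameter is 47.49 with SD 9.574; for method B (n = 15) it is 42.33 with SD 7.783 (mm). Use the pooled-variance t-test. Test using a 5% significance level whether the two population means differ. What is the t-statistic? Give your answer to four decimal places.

1.7913

Let group 1 = method A, group 2 = method B. H0: μ_1 = μ_2; H1: μ_1 ≠ μ_2 (two-sample pooled-variance t-test, two-sided).
s_p² = [(28−1)·9.574² + (15−1)·7.783²]/(28+15−2) = 81.0466
t = (47.49 − 42.33)/√[81.0466·(1/28 + 1/15)] = 1.7913
df = n₁ + n₂ − 2 = 41
Two-sided p-value ≈ 0.081
Since p ≈ 0.081 > α = 0.05, fail to reject H0; the evidence is not statistically significant.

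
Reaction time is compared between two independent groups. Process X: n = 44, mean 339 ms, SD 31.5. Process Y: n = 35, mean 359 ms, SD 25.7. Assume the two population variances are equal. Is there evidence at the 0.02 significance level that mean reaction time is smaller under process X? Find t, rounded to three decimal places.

-3.036

Let group 1 = process X, group 2 = process Y. H0: μ_1 = μ_2; H1: μ_1 < μ_2 (two-sample pooled-variance t-test, left-tailed).
s_p² = [(44−1)·31.5² + (35−1)·25.7²]/(44+35−2) = 845.759
t = (339 − 359)/√[845.759·(1/44 + 1/35)] = -3.036
df = n₁ + n₂ − 2 = 77
p-value = P(T ≤ -3.036) ≈ 0.0016
Since p ≈ 0.0016 < α = 0.02, reject H0; the data support H1.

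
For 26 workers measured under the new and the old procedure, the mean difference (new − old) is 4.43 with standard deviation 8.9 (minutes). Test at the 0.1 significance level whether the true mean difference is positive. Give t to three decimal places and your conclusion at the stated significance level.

H0: μ_d = 0; H1: μ_d > 0 (paired t-test on the differences, right-tailed).
t = d̄/(s_d/√n) = 4.43/(8.9/√26) = 2.538
df = n − 1 = 25
p-value = P(T ≥ 2.538) ≈ 0.009
Since p ≈ 0.009 < α = 0.1, reject H0; the data support H1.

t = 2.538; reject H0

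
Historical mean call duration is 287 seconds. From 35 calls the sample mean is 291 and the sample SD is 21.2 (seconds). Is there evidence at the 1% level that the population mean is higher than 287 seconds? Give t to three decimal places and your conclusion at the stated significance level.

H0: μ = 287; H1: μ > 287 (one-sample t-test, right-tailed).
t = (x̄ − μ₀)/(s/√n) = (291 − 287)/(21.2/√35) = 1.116
df = n − 1 = 34
p-value = P(T ≥ 1.116) ≈ 0.136
Since p ≈ 0.136 > α = 0.01, fail to reject H0; the data do not provide sufficient evidence against H0.

t = 1.116; fail to reject H0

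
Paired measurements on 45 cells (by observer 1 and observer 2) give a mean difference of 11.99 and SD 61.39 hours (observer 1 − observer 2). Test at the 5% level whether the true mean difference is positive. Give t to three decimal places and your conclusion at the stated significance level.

t = 1.310; fail to reject H0

H0: μ_d = 0; H1: μ_d > 0 (paired t-test on the differences, right-tailed).
t = d̄/(s_d/√n) = 11.99/(61.39/√45) = 1.310
df = n − 1 = 44
p-value = P(T ≥ 1.310) ≈ 0.098
Since p ≈ 0.098 > α = 0.05, fail to reject H0; the data do not provide sufficient evidence against H0.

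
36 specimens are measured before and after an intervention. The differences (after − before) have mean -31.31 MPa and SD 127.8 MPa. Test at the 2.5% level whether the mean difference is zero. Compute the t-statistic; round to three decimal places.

H0: μ_d = 0; H1: μ_d ≠ 0 (paired t-test on the differences, two-sided).
t = d̄/(s_d/√n) = -31.31/(127.8/√36) = -1.470
df = n − 1 = 35
Two-sided p-value ≈ 0.151
Since p ≈ 0.151 > α = 0.025, fail to reject H0; the data do not provide sufficient evidence against H0.

-1.470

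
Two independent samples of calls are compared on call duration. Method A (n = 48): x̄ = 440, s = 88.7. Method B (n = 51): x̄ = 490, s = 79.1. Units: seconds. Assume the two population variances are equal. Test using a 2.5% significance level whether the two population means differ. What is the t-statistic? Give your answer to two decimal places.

Let group 1 = method A, group 2 = method B. H0: μ_1 = μ_2; H1: μ_1 ≠ μ_2 (two-sample pooled-variance t-test, two-sided).
s_p² = [(48−1)·88.7² + (51−1)·79.1²]/(48+51−2) = 7037.34
t = (440 − 490)/√[7037.34·(1/48 + 1/51)] = -2.96
df = n₁ + n₂ − 2 = 97
Two-sided p-value ≈ 0.0038
Since p ≈ 0.0038 < α = 0.025, reject H0; the data support H1.

-2.96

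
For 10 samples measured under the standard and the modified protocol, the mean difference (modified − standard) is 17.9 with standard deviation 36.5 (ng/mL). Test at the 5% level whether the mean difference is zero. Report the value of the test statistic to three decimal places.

1.551

H0: μ_d = 0; H1: μ_d ≠ 0 (paired t-test on the differences, two-sided).
t = d̄/(s_d/√n) = 17.9/(36.5/√10) = 1.551
df = n − 1 = 9
Two-sided p-value ≈ 0.155
Since p ≈ 0.155 > α = 0.05, fail to reject H0; the data do not provide sufficient evidence against H0.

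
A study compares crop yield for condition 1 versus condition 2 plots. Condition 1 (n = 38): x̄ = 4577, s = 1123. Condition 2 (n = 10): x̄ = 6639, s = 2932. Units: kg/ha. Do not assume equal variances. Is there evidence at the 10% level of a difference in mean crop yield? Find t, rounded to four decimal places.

-2.1822

Let group 1 = condition 1, group 2 = condition 2. H0: μ_1 = μ_2; H1: μ_1 ≠ μ_2 (Welch's two-sample t-test, two-sided).
t = (x̄_1 − x̄_2)/√(s_1²/n_1 + s_2²/n_2) = (4577 − 6639)/√(1123²/38 + 2932²/10) = -2.1822
Welch–Satterthwaite df ≈ 9.70
Two-sided p-value ≈ 0.055
Since p ≈ 0.055 < α = 0.1, reject H0; the evidence is statistically significant.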